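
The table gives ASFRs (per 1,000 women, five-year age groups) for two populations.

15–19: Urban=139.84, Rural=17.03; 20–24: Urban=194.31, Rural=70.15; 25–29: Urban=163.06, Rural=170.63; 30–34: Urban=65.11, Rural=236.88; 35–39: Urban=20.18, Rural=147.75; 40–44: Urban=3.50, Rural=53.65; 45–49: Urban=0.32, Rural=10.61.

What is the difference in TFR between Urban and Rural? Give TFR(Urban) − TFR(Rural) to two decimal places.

-0.60

Urban:
  Sum of ASFRs = 139.84 + 194.31 + 163.06 + 65.11 + 20.18 + 3.50 + 0.32 = 586.32
  TFR = 5 × 586.32 / 1000 = 2.9316
Rural:
  Sum of ASFRs = 17.03 + 70.15 + 170.63 + 236.88 + 147.75 + 53.65 + 10.61 = 706.70
  TFR = 5 × 706.70 / 1000 = 3.5335
Difference = 2.9316 − 3.5335 = -0.6019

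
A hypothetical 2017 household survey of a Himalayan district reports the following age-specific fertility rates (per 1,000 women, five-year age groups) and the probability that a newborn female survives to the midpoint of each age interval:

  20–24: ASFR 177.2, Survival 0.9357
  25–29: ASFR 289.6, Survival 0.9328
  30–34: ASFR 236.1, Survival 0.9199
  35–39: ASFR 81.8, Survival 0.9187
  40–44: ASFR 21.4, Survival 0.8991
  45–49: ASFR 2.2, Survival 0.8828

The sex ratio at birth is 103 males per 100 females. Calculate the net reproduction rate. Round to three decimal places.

Proportion female at birth = 100 / (100 + 103) = 0.49261.
Per-age-group product (5 × ASFR × survival probability):
  20–24: 5 × 177.2/1000 × 0.9357 = 0.82903
  25–29: 5 × 289.6/1000 × 0.9328 = 1.35069
  30–34: 5 × 236.1/1000 × 0.9199 = 1.08594
  35–39: 5 × 81.8/1000 × 0.9187 = 0.37575
  40–44: 5 × 21.4/1000 × 0.8991 = 0.09620
  45–49: 5 × 2.2/1000 × 0.8828 = 0.00971
Sum = 3.74732
NRR = 0.49261 × 3.74732 = 1.84597

1.846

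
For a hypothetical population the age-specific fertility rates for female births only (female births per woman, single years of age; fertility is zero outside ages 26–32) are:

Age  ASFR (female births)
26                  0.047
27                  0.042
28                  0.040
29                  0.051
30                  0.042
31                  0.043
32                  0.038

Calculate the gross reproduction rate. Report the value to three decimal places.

0.303

Sum of female ASFRs = 0.047 + 0.042 + 0.040 + 0.051 + 0.042 + 0.043 + 0.038 = 0.303
GRR = 0.303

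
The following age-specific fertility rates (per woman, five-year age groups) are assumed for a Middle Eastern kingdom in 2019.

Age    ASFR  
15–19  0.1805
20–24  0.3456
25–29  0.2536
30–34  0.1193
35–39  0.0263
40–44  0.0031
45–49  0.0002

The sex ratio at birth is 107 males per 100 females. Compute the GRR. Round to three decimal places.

Proportion female at birth = 100 / (100 + 107) = 0.48309.
Sum of ASFRs = 0.1805 + 0.3456 + 0.2536 + 0.1193 + 0.0263 + 0.0031 + 0.0002 = 0.9286
TFR = 5 × 0.9286 = 4.643
GRR = 0.48309 × 4.643 = 2.24299

2.243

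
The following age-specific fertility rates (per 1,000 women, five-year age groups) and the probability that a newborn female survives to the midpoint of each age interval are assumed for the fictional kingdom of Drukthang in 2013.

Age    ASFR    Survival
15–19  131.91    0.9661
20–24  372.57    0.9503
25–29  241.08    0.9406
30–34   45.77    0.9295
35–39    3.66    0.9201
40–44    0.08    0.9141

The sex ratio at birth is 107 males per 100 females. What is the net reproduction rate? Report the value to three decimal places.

Proportion female at birth = 100 / (100 + 107) = 0.48309.
Weighting each age-specific rate by interval width and survival:
  15–19: 5 × 131.91/1000 × 0.9661 = 0.63719
  20–24: 5 × 372.57/1000 × 0.9503 = 1.77027
  25–29: 5 × 241.08/1000 × 0.9406 = 1.13380
  30–34: 5 × 45.77/1000 × 0.9295 = 0.21272
  35–39: 5 × 3.66/1000 × 0.9201 = 0.01684
  40–44: 5 × 0.08/1000 × 0.9141 = 0.00037
Sum = 3.77119
NRR = 0.48309 × 3.77119 = 1.82182

1.822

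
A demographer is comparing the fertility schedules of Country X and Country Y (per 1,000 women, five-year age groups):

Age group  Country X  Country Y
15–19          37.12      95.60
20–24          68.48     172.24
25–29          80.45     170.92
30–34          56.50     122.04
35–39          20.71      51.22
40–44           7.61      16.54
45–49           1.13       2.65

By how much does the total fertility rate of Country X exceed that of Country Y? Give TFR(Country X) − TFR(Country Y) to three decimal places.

Country X:
  Sum of ASFRs = 37.12 + 68.48 + 80.45 + 56.50 + 20.71 + 7.61 + 1.13 = 272.00
  TFR = 5 × 272.00 / 1000 = 1.36
Country Y:
  Sum of ASFRs = 95.60 + 172.24 + 170.92 + 122.04 + 51.22 + 16.54 + 2.65 = 631.21
  TFR = 5 × 631.21 / 1000 = 3.15605
Difference = 1.36 − 3.15605 = -1.79605

-1.796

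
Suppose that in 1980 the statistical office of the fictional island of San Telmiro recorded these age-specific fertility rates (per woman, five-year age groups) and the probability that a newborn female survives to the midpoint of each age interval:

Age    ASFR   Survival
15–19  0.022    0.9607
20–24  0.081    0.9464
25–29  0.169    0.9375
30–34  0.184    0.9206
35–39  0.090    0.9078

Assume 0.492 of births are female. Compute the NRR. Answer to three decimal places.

Proportion female at birth = 0.492.
Each age group contributes 5 × ASFR × survival:
  15–19: 5 × 0.022 × 0.9607 = 0.10568
  20–24: 5 × 0.081 × 0.9464 = 0.38329
  25–29: 5 × 0.169 × 0.9375 = 0.79219
  30–34: 5 × 0.184 × 0.9206 = 0.84695
  35–39: 5 × 0.090 × 0.9078 = 0.40851
Sum = 2.53662
NRR = 0.492 × 2.53662 = 1.24802
An NRR exceeding 1 indicates intrinsic growth under these rates.

1.248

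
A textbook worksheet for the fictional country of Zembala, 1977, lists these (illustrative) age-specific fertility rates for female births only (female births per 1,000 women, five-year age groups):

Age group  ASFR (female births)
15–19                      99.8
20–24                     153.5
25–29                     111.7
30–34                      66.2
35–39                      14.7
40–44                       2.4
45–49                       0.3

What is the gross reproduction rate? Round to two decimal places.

Sum of female ASFRs = 99.8 + 153.5 + 111.7 + 66.2 + 14.7 + 2.4 + 0.3 = 448.6
GRR = 5 × 448.6 / 1000 = 2.243

2.24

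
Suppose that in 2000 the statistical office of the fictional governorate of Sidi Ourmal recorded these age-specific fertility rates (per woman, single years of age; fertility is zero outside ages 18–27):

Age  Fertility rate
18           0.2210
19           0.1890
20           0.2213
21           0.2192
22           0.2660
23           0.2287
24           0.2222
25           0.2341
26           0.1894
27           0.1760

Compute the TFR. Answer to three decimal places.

2.167

Sum of ASFRs = 0.2210 + 0.1890 + 0.2213 + 0.2192 + 0.2660 + 0.2287 + 0.2222 + 0.2341 + 0.1894 + 0.1760 = 2.1669
TFR = 2.1669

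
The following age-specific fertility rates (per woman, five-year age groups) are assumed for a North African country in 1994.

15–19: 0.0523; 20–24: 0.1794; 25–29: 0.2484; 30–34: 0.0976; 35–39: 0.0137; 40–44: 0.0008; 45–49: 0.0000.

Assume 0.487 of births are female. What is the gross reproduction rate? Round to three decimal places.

Proportion female at birth = 0.487.
Sum of ASFRs = 0.0523 + 0.1794 + 0.2484 + 0.0976 + 0.0137 + 0.0008 + 0.0000 = 0.5922
TFR = 5 × 0.5922 = 2.961
GRR = 0.487 × 2.961 = 1.44201

1.442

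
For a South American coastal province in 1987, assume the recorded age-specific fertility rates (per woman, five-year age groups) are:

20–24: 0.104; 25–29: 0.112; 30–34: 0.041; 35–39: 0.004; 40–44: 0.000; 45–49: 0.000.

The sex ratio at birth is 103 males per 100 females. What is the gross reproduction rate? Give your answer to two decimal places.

0.64

Proportion female at birth = 100 / (100 + 103) = 0.49261.
Sum of ASFRs = 0.104 + 0.112 + 0.041 + 0.004 + 0.000 + 0.000 = 0.261
TFR = 5 × 0.261 = 1.305
GRR = 0.49261 × 1.305 = 0.64286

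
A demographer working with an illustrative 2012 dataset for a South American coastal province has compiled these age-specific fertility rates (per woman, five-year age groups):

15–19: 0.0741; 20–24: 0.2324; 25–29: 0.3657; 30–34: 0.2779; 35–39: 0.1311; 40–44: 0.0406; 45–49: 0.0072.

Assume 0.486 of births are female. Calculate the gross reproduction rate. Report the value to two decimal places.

Proportion female at birth = 0.486.
Sum of ASFRs = 0.0741 + 0.2324 + 0.3657 + 0.2779 + 0.1311 + 0.0406 + 0.0072 = 1.1290
TFR = 5 × 1.1290 = 5.645
GRR = 0.486 × 5.645 = 2.74347

2.74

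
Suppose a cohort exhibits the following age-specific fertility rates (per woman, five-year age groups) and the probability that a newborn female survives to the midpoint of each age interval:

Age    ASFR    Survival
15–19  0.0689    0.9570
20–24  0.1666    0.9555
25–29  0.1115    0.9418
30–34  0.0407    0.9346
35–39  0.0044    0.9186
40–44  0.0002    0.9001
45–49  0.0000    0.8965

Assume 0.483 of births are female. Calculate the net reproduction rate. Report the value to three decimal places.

Proportion female at birth = 0.483.
Weighting each age-specific rate by interval width and survival:
  15–19: 5 × 0.0689 × 0.9570 = 0.32969
  20–24: 5 × 0.1666 × 0.9555 = 0.79593
  25–29: 5 × 0.1115 × 0.9418 = 0.52505
  30–34: 5 × 0.0407 × 0.9346 = 0.19019
  35–39: 5 × 0.0044 × 0.9186 = 0.02021
  40–44: 5 × 0.0002 × 0.9001 = 0.00090
  45–49: 5 × 0.0000 × 0.8965 = 0.00000
Sum = 1.86197
NRR = 0.483 × 1.86197 = 0.89933

0.899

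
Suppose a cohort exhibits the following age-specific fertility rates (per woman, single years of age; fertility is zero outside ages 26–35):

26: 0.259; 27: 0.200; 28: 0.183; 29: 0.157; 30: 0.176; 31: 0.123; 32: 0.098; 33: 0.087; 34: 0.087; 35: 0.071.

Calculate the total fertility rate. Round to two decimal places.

Sum of ASFRs = 0.259 + 0.200 + 0.183 + 0.157 + 0.176 + 0.123 + 0.098 + 0.087 + 0.087 + 0.071 = 1.441
TFR = 1.441

1.44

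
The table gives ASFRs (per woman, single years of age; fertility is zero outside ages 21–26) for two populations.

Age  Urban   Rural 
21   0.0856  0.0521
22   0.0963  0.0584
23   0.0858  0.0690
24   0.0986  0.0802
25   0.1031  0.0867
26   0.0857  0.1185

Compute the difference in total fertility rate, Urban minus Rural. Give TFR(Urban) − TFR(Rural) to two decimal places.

0.09

Urban:
  Sum of ASFRs = 0.0856 + 0.0963 + 0.0858 + 0.0986 + 0.1031 + 0.0857 = 0.5551
  TFR = 0.5551
Rural:
  Sum of ASFRs = 0.0521 + 0.0584 + 0.0690 + 0.0802 + 0.0867 + 0.1185 = 0.4649
  TFR = 0.4649
Difference = 0.5551 − 0.4649 = 0.0902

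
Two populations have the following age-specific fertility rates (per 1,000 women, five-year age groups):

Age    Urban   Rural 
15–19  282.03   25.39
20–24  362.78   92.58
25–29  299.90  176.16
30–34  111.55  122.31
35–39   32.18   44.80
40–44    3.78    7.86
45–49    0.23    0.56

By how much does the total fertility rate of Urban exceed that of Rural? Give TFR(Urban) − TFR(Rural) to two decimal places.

3.11

Urban:
  Sum of ASFRs = 282.03 + 362.78 + 299.90 + 111.55 + 32.18 + 3.78 + 0.23 = 1092.45
  TFR = 5 × 1092.45 / 1000 = 5.46225
Rural:
  Sum of ASFRs = 25.39 + 92.58 + 176.16 + 122.31 + 44.80 + 7.86 + 0.56 = 469.66
  TFR = 5 × 469.66 / 1000 = 2.3483
Difference = 5.46225 − 2.3483 = 3.11395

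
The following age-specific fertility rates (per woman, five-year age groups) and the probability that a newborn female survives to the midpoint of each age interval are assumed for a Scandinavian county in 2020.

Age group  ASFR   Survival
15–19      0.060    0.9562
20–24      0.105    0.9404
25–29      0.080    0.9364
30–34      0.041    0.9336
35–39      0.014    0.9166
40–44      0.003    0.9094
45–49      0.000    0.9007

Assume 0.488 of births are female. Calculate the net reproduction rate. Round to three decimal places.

0.695

Proportion female at birth = 0.488.
Weighting each age-specific rate by interval width and survival:
  15–19: 5 × 0.060 × 0.9562 = 0.28686
  20–24: 5 × 0.105 × 0.9404 = 0.49371
  25–29: 5 × 0.080 × 0.9364 = 0.37456
  30–34: 5 × 0.041 × 0.9336 = 0.19139
  35–39: 5 × 0.014 × 0.9166 = 0.06416
  40–44: 5 × 0.003 × 0.9094 = 0.01364
  45–49: 5 × 0.000 × 0.9007 = 0.00000
Sum = 1.42432
NRR = 0.488 × 1.42432 = 0.69507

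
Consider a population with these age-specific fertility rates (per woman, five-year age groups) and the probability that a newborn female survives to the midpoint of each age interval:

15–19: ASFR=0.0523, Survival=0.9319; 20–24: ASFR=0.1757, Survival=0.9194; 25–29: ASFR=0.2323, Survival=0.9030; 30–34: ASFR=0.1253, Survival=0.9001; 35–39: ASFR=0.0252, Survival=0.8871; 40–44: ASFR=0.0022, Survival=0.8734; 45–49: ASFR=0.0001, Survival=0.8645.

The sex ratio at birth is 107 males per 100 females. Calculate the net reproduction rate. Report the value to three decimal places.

1.346

Proportion female at birth = 100 / (100 + 107) = 0.48309.
Each age group contributes 5 × ASFR × survival:
  15–19: 5 × 0.0523 × 0.9319 = 0.24369
  20–24: 5 × 0.1757 × 0.9194 = 0.80769
  25–29: 5 × 0.2323 × 0.9030 = 1.04883
  30–34: 5 × 0.1253 × 0.9001 = 0.56391
  35–39: 5 × 0.0252 × 0.8871 = 0.11177
  40–44: 5 × 0.0022 × 0.8734 = 0.00961
  45–49: 5 × 0.0001 × 0.8645 = 0.00043
Sum = 2.78593
NRR = 0.48309 × 2.78593 = 1.34585
An NRR exceeding 1 indicates intrinsic growth under these rates.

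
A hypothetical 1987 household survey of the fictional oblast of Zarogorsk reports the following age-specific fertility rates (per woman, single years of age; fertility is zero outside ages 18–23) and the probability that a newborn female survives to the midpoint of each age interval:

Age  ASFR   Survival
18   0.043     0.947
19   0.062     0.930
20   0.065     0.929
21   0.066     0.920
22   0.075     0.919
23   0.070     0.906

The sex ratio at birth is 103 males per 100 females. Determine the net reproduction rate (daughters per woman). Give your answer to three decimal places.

Proportion female at birth = 100 / (100 + 103) = 0.49261.
Survival-weighted fertility by age (1·fₓ·Sₓ):
  18: 1 × 0.043 × 0.947 = 0.04072
  19: 1 × 0.062 × 0.930 = 0.05766
  20: 1 × 0.065 × 0.929 = 0.06039
  21: 1 × 0.066 × 0.920 = 0.06072
  22: 1 × 0.075 × 0.919 = 0.06893
  23: 1 × 0.070 × 0.906 = 0.06342
Sum = 0.35184
NRR = 0.49261 × 0.35184 = 0.17332

0.173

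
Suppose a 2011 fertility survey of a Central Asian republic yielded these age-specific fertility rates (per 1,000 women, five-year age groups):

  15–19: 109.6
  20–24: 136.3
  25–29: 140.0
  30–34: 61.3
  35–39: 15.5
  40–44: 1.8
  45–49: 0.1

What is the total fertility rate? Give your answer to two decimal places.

2.32

Sum of ASFRs = 109.6 + 136.3 + 140.0 + 61.3 + 15.5 + 1.8 + 0.1 = 464.6
TFR = 5 × 464.6 / 1000 = 2.323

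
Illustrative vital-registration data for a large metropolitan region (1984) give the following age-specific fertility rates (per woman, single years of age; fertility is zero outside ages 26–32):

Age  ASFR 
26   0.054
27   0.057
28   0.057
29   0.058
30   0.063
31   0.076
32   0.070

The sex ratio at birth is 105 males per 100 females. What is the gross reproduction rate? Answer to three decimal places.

0.212

Proportion female at birth = 100 / (100 + 105) = 0.48780.
Sum of ASFRs = 0.054 + 0.057 + 0.057 + 0.058 + 0.063 + 0.076 + 0.070 = 0.435
TFR = 0.435
GRR = 0.48780 × 0.435 = 0.21219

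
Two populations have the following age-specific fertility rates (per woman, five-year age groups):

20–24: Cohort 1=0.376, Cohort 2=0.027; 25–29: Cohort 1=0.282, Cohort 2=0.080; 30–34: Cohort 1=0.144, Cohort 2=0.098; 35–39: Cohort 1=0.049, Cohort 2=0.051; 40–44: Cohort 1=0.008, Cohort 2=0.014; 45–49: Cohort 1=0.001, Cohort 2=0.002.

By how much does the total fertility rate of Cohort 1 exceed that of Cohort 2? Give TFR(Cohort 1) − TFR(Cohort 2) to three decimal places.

Cohort 1:
  Sum of ASFRs = 0.376 + 0.282 + 0.144 + 0.049 + 0.008 + 0.001 = 0.860
  TFR = 5 × 0.860 = 4.3
Cohort 2:
  Sum of ASFRs = 0.027 + 0.080 + 0.098 + 0.051 + 0.014 + 0.002 = 0.272
  TFR = 5 × 0.272 = 1.36
Difference = 4.3 − 1.36 = 2.94

2.940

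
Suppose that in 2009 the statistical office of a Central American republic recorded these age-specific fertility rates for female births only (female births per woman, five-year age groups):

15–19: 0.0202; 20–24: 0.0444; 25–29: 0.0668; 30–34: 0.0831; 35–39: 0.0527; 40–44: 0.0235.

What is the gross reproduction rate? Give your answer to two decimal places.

1.45

Sum of female ASFRs = 0.0202 + 0.0444 + 0.0668 + 0.0831 + 0.0527 + 0.0235 = 0.2907
GRR = 5 × 0.2907 = 1.4535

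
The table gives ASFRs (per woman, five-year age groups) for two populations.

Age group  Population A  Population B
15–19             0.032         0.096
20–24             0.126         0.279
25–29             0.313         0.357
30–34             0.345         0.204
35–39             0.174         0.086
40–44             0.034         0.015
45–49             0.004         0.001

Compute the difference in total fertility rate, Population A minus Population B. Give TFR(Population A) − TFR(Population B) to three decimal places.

Population A:
  Sum of ASFRs = 0.032 + 0.126 + 0.313 + 0.345 + 0.174 + 0.034 + 0.004 = 1.028
  TFR = 5 × 1.028 = 5.14
Population B:
  Sum of ASFRs = 0.096 + 0.279 + 0.357 + 0.204 + 0.086 + 0.015 + 0.001 = 1.038
  TFR = 5 × 1.038 = 5.19
Difference = 5.14 − 5.19 = -0.05

-0.050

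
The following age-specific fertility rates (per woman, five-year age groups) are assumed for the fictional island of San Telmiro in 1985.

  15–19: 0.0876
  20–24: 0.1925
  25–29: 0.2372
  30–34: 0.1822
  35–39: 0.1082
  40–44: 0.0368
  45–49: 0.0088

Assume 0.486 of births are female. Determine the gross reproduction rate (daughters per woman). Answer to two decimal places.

Proportion female at birth = 0.486.
Sum of ASFRs = 0.0876 + 0.1925 + 0.2372 + 0.1822 + 0.1082 + 0.0368 + 0.0088 = 0.8533
TFR = 5 × 0.8533 = 4.2665
GRR = 0.486 × 4.2665 = 2.07352

2.07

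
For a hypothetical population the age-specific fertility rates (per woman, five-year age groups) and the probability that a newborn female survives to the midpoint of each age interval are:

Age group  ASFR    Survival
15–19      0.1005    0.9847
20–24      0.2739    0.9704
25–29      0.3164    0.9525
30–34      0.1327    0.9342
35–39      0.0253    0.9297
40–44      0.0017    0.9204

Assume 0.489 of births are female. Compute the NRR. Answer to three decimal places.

1.993

Proportion female at birth = 0.489.
Survival-weighted fertility by age (5·fₓ·Sₓ):
  15–19: 5 × 0.1005 × 0.9847 = 0.49481
  20–24: 5 × 0.2739 × 0.9704 = 1.32896
  25–29: 5 × 0.3164 × 0.9525 = 1.50686
  30–34: 5 × 0.1327 × 0.9342 = 0.61984
  35–39: 5 × 0.0253 × 0.9297 = 0.11761
  40–44: 5 × 0.0017 × 0.9204 = 0.00782
Sum = 4.07590
NRR = 0.489 × 4.07590 = 1.99312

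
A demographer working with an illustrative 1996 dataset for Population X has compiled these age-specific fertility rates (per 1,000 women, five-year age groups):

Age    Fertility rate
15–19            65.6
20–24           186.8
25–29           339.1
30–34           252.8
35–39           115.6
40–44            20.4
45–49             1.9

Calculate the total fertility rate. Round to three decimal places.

4.911

Sum of ASFRs = 65.6 + 186.8 + 339.1 + 252.8 + 115.6 + 20.4 + 1.9 = 982.2
TFR = 5 × 982.2 / 1000 = 4.911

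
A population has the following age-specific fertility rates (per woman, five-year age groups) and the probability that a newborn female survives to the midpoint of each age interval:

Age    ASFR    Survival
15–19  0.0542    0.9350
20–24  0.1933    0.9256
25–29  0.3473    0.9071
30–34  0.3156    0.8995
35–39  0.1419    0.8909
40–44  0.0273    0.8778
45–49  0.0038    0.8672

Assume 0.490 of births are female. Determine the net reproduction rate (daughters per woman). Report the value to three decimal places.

Proportion female at birth = 0.490.
Each age group contributes 5 × ASFR × survival:
  15–19: 5 × 0.0542 × 0.9350 = 0.25339
  20–24: 5 × 0.1933 × 0.9256 = 0.89459
  25–29: 5 × 0.3473 × 0.9071 = 1.57518
  30–34: 5 × 0.3156 × 0.8995 = 1.41941
  35–39: 5 × 0.1419 × 0.8909 = 0.63209
  40–44: 5 × 0.0273 × 0.8778 = 0.11982
  45–49: 5 × 0.0038 × 0.8672 = 0.01648
Sum = 4.91096
NRR = 0.490 × 4.91096 = 2.40637
An NRR exceeding 1 indicates intrinsic growth under these rates.

2.406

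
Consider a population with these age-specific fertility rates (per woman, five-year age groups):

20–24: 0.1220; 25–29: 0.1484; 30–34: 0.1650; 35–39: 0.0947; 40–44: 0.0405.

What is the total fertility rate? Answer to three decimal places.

Sum of ASFRs = 0.1220 + 0.1484 + 0.1650 + 0.0947 + 0.0405 = 0.5706
TFR = 5 × 0.5706 = 2.853

2.853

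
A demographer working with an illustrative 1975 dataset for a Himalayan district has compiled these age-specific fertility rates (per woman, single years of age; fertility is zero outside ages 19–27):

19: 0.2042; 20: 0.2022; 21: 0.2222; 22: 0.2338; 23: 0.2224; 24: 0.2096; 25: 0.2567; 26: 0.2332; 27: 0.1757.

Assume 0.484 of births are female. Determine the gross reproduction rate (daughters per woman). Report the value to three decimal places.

0.949

Proportion female at birth = 0.484.
Sum of ASFRs = 0.2042 + 0.2022 + 0.2222 + 0.2338 + 0.2224 + 0.2096 + 0.2567 + 0.2332 + 0.1757 = 1.9600
TFR = 1.96
GRR = 0.484 × 1.96 = 0.94864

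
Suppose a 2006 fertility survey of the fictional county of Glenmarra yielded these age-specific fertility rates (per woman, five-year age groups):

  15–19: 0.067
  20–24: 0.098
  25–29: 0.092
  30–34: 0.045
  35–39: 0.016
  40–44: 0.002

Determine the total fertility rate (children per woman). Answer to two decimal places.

1.60

Sum of ASFRs = 0.067 + 0.098 + 0.092 + 0.045 + 0.016 + 0.002 = 0.320
TFR = 5 × 0.320 = 1.6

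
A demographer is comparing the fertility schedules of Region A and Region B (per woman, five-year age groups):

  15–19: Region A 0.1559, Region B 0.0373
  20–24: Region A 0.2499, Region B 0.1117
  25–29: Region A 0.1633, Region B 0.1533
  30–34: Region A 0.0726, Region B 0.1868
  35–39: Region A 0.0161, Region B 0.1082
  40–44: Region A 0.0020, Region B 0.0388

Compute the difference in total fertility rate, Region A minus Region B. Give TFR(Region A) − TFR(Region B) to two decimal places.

0.12

Region A:
  Sum of ASFRs = 0.1559 + 0.2499 + 0.1633 + 0.0726 + 0.0161 + 0.0020 = 0.6598
  TFR = 5 × 0.6598 = 3.299
Region B:
  Sum of ASFRs = 0.0373 + 0.1117 + 0.1533 + 0.1868 + 0.1082 + 0.0388 = 0.6361
  TFR = 5 × 0.6361 = 3.1805
Difference = 3.299 − 3.1805 = 0.1185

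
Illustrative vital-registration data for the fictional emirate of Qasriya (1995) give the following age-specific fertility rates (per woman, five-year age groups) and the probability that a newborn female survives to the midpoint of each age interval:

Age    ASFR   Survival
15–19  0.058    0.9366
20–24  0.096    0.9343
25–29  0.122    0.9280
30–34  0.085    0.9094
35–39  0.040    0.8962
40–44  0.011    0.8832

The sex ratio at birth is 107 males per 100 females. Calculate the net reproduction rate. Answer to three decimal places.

0.918

Proportion female at birth = 100 / (100 + 107) = 0.48309.
Each age group contributes 5 × ASFR × survival:
  15–19: 5 × 0.058 × 0.9366 = 0.27161
  20–24: 5 × 0.096 × 0.9343 = 0.44846
  25–29: 5 × 0.122 × 0.9280 = 0.56608
  30–34: 5 × 0.085 × 0.9094 = 0.38650
  35–39: 5 × 0.040 × 0.8962 = 0.17924
  40–44: 5 × 0.011 × 0.8832 = 0.04858
Sum = 1.90047
NRR = 0.48309 × 1.90047 = 0.91810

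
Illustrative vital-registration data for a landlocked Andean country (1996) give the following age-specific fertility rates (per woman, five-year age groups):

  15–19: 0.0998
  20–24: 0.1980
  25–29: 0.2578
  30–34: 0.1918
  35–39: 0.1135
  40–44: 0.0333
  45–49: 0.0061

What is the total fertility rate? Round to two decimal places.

4.50

Sum of ASFRs = 0.0998 + 0.1980 + 0.2578 + 0.1918 + 0.1135 + 0.0333 + 0.0061 = 0.9003
TFR = 5 × 0.9003 = 4.5015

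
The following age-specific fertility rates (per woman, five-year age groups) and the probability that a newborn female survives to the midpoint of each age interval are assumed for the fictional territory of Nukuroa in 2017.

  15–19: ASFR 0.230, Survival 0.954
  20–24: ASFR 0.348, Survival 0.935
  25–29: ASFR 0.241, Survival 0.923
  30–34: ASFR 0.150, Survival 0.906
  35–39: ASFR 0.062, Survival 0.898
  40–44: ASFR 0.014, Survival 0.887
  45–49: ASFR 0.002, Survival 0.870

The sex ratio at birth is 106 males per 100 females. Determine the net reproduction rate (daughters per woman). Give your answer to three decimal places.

2.362

Proportion female at birth = 100 / (100 + 106) = 0.48544.
Weighting each age-specific rate by interval width and survival:
  15–19: 5 × 0.230 × 0.954 = 1.09710
  20–24: 5 × 0.348 × 0.935 = 1.62690
  25–29: 5 × 0.241 × 0.923 = 1.11222
  30–34: 5 × 0.150 × 0.906 = 0.67950
  35–39: 5 × 0.062 × 0.898 = 0.27838
  40–44: 5 × 0.014 × 0.887 = 0.06209
  45–49: 5 × 0.002 × 0.870 = 0.00870
Sum = 4.86489
NRR = 0.48544 × 4.86489 = 2.36161
NRR > 1, so each generation more than replaces itself.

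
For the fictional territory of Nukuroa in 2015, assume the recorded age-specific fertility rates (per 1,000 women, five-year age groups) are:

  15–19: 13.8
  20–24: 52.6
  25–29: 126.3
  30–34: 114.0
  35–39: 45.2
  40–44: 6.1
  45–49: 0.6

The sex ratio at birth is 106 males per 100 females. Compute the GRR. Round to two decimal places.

Proportion female at birth = 100 / (100 + 106) = 0.48544.
Sum of ASFRs = 13.8 + 52.6 + 126.3 + 114.0 + 45.2 + 6.1 + 0.6 = 358.6
TFR = 5 × 358.6 / 1000 = 1.793
GRR = 0.48544 × 1.793 = 0.87039

0.87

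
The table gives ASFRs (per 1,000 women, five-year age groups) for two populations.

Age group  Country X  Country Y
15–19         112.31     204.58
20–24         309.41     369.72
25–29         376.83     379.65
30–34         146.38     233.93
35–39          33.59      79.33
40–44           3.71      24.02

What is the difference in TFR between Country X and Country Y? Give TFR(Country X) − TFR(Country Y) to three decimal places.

-1.545

Country X:
  Sum of ASFRs = 112.31 + 309.41 + 376.83 + 146.38 + 33.59 + 3.71 = 982.23
  TFR = 5 × 982.23 / 1000 = 4.91115
Country Y:
  Sum of ASFRs = 204.58 + 369.72 + 379.65 + 233.93 + 79.33 + 24.02 = 1291.23
  TFR = 5 × 1291.23 / 1000 = 6.45615
Difference = 4.91115 − 6.45615 = -1.545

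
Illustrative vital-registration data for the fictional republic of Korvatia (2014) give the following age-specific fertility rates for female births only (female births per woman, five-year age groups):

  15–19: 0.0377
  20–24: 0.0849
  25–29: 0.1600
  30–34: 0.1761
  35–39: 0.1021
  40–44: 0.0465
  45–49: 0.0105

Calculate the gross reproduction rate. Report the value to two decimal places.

3.09

Sum of female ASFRs = 0.0377 + 0.0849 + 0.1600 + 0.1761 + 0.1021 + 0.0465 + 0.0105 = 0.6178
GRR = 5 × 0.6178 = 3.089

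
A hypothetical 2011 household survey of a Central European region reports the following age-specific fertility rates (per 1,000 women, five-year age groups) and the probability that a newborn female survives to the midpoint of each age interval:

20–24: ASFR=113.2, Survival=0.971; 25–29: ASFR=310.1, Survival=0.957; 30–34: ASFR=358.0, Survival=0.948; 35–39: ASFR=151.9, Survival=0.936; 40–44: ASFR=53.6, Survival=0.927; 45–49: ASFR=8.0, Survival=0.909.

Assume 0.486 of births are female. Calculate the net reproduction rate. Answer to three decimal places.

Proportion female at birth = 0.486.
Per-age-group product (5 × ASFR × survival probability):
  20–24: 5 × 113.2/1000 × 0.971 = 0.54959
  25–29: 5 × 310.1/1000 × 0.957 = 1.48383
  30–34: 5 × 358.0/1000 × 0.948 = 1.69692
  35–39: 5 × 151.9/1000 × 0.936 = 0.71089
  40–44: 5 × 53.6/1000 × 0.927 = 0.24844
  45–49: 5 × 8.0/1000 × 0.909 = 0.03636
Sum = 4.72603
NRR = 0.486 × 4.72603 = 2.29685
An NRR exceeding 1 indicates intrinsic growth under these rates.

2.297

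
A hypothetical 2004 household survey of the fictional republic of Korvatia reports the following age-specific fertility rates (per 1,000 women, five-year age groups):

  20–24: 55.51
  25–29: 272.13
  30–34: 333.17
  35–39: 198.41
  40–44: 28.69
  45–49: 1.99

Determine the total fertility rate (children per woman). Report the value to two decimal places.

Sum of ASFRs = 55.51 + 272.13 + 333.17 + 198.41 + 28.69 + 1.99 = 889.90
TFR = 5 × 889.90 / 1000 = 4.4495

4.45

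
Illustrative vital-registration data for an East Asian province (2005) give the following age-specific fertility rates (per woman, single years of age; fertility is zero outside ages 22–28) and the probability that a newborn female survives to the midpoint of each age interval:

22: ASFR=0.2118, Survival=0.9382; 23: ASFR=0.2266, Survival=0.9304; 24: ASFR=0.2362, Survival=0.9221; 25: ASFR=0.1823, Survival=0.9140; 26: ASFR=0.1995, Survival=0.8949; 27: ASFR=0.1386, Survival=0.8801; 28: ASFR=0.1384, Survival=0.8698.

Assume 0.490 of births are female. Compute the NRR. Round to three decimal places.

Proportion female at birth = 0.490.
Per-age-group product (1 × ASFR × survival probability):
  22: 1 × 0.2118 × 0.9382 = 0.19871
  23: 1 × 0.2266 × 0.9304 = 0.21083
  24: 1 × 0.2362 × 0.9221 = 0.21780
  25: 1 × 0.1823 × 0.9140 = 0.16662
  26: 1 × 0.1995 × 0.8949 = 0.17853
  27: 1 × 0.1386 × 0.8801 = 0.12198
  28: 1 × 0.1384 × 0.8698 = 0.12038
Sum = 1.21485
NRR = 0.490 × 1.21485 = 0.59528

0.595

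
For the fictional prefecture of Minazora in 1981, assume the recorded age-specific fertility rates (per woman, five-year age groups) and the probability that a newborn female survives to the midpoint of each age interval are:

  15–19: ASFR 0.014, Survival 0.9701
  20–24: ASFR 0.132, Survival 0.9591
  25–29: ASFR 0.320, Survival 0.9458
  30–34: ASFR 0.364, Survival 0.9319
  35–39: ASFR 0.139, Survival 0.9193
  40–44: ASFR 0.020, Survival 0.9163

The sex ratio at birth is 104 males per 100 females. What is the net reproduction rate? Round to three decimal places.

Proportion female at birth = 100 / (100 + 104) = 0.49020.
Per-age-group product (5 × ASFR × survival probability):
  15–19: 5 × 0.014 × 0.9701 = 0.06791
  20–24: 5 × 0.132 × 0.9591 = 0.63301
  25–29: 5 × 0.320 × 0.9458 = 1.51328
  30–34: 5 × 0.364 × 0.9319 = 1.69606
  35–39: 5 × 0.139 × 0.9193 = 0.63891
  40–44: 5 × 0.020 × 0.9163 = 0.09163
Sum = 4.64080
NRR = 0.49020 × 4.64080 = 2.27492

2.275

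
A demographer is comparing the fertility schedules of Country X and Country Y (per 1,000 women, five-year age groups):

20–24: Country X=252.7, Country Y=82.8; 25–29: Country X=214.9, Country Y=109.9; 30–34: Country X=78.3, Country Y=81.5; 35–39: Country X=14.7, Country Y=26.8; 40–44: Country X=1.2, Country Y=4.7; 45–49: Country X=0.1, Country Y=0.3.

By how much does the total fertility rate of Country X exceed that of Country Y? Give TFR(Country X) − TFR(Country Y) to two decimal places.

Country X:
  Sum of ASFRs = 252.7 + 214.9 + 78.3 + 14.7 + 1.2 + 0.1 = 561.9
  TFR = 5 × 561.9 / 1000 = 2.8095
Country Y:
  Sum of ASFRs = 82.8 + 109.9 + 81.5 + 26.8 + 4.7 + 0.3 = 306.0
  TFR = 5 × 306.0 / 1000 = 1.53
Difference = 2.8095 − 1.53 = 1.2795

1.28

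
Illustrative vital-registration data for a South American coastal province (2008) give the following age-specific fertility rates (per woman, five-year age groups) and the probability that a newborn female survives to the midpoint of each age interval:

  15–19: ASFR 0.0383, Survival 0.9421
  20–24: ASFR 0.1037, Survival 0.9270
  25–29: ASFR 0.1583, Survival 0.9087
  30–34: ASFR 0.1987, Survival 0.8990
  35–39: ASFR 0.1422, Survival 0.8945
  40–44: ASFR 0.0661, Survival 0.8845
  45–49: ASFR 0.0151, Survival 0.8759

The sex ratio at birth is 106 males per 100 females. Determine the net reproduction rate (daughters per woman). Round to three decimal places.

1.586

Proportion female at birth = 100 / (100 + 106) = 0.48544.
Each age group contributes 5 × ASFR × survival:
  15–19: 5 × 0.0383 × 0.9421 = 0.18041
  20–24: 5 × 0.1037 × 0.9270 = 0.48065
  25–29: 5 × 0.1583 × 0.9087 = 0.71924
  30–34: 5 × 0.1987 × 0.8990 = 0.89316
  35–39: 5 × 0.1422 × 0.8945 = 0.63599
  40–44: 5 × 0.0661 × 0.8845 = 0.29233
  45–49: 5 × 0.0151 × 0.8759 = 0.06613
Sum = 3.26791
NRR = 0.48544 × 3.26791 = 1.58637
NRR > 1, so each generation more than replaces itself.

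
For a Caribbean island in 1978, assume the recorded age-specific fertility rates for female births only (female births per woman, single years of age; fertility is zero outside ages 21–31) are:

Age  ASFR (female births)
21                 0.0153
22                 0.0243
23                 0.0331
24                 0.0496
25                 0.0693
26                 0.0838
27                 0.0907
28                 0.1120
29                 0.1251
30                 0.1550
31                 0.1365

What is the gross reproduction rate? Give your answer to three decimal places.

Sum of female ASFRs = 0.0153 + 0.0243 + 0.0331 + 0.0496 + 0.0693 + 0.0838 + 0.0907 + 0.1120 + 0.1251 + 0.1550 + 0.1365 = 0.8947
GRR = 0.8947

0.895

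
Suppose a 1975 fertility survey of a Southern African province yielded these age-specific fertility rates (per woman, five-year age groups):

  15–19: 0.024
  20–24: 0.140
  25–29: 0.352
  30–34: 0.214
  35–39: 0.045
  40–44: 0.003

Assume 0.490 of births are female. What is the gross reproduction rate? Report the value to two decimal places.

Proportion female at birth = 0.490.
Sum of ASFRs = 0.024 + 0.140 + 0.352 + 0.214 + 0.045 + 0.003 = 0.778
TFR = 5 × 0.778 = 3.89
GRR = 0.490 × 3.89 = 1.90610

1.91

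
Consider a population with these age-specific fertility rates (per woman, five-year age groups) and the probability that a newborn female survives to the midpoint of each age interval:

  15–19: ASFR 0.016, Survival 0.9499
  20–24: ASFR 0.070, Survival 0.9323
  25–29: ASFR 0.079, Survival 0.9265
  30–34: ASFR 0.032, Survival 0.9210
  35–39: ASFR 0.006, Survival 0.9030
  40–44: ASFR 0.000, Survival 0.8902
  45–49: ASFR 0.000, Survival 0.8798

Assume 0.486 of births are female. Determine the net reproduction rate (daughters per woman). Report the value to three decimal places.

Proportion female at birth = 0.486.
Survival-weighted fertility by age (5·fₓ·Sₓ):
  15–19: 5 × 0.016 × 0.9499 = 0.07599
  20–24: 5 × 0.070 × 0.9323 = 0.32631
  25–29: 5 × 0.079 × 0.9265 = 0.36597
  30–34: 5 × 0.032 × 0.9210 = 0.14736
  35–39: 5 × 0.006 × 0.9030 = 0.02709
  40–44: 5 × 0.000 × 0.8902 = 0.00000
  45–49: 5 × 0.000 × 0.8798 = 0.00000
Sum = 0.94272
NRR = 0.486 × 0.94272 = 0.45816

0.458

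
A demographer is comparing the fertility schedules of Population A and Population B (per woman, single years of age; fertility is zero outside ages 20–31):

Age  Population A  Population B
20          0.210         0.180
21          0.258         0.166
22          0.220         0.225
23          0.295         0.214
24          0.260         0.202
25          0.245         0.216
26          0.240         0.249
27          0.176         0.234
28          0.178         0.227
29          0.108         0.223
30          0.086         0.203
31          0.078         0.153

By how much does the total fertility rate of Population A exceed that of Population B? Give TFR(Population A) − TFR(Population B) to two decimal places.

-0.14

Population A:
  Sum of ASFRs = 0.210 + 0.258 + 0.220 + 0.295 + 0.260 + 0.245 + 0.240 + 0.176 + 0.178 + 0.108 + 0.086 + 0.078 = 2.354
  TFR = 2.354
Population B:
  Sum of ASFRs = 0.180 + 0.166 + 0.225 + 0.214 + 0.202 + 0.216 + 0.249 + 0.234 + 0.227 + 0.223 + 0.203 + 0.153 = 2.492
  TFR = 2.492
Difference = 2.354 − 2.492 = -0.138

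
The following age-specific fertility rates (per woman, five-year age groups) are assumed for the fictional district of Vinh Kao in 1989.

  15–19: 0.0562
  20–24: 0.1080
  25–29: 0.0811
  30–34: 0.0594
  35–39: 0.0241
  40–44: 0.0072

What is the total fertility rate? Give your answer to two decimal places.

1.68

Sum of ASFRs = 0.0562 + 0.1080 + 0.0811 + 0.0594 + 0.0241 + 0.0072 = 0.3360
TFR = 5 × 0.3360 = 1.68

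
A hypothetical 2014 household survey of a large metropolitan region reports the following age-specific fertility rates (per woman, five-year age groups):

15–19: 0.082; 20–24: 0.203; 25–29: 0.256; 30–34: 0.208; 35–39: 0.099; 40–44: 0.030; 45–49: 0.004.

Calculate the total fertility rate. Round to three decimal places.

Sum of ASFRs = 0.082 + 0.203 + 0.256 + 0.208 + 0.099 + 0.030 + 0.004 = 0.882
TFR = 5 × 0.882 = 4.41

4.410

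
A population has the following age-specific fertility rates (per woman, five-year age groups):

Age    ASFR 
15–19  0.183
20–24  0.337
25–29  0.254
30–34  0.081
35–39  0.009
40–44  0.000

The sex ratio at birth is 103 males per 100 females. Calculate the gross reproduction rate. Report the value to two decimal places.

Proportion female at birth = 100 / (100 + 103) = 0.49261.
Sum of ASFRs = 0.183 + 0.337 + 0.254 + 0.081 + 0.009 + 0.000 = 0.864
TFR = 5 × 0.864 = 4.32
GRR = 0.49261 × 4.32 = 2.12808

2.13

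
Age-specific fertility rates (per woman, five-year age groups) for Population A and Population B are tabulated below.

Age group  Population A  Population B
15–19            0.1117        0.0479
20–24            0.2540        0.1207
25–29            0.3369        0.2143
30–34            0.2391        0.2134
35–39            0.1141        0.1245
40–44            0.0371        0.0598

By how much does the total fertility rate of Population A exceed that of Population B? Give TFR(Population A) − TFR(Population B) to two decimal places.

1.56

Population A:
  Sum of ASFRs = 0.1117 + 0.2540 + 0.3369 + 0.2391 + 0.1141 + 0.0371 = 1.0929
  TFR = 5 × 1.0929 = 5.4645
Population B:
  Sum of ASFRs = 0.0479 + 0.1207 + 0.2143 + 0.2134 + 0.1245 + 0.0598 = 0.7806
  TFR = 5 × 0.7806 = 3.903
Difference = 5.4645 − 3.903 = 1.5615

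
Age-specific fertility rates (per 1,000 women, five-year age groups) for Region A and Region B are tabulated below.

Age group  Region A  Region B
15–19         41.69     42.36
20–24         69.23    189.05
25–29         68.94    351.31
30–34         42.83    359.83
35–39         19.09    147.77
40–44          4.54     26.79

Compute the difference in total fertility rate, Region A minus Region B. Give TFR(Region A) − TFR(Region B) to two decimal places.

Region A:
  Sum of ASFRs = 41.69 + 69.23 + 68.94 + 42.83 + 19.09 + 4.54 = 246.32
  TFR = 5 × 246.32 / 1000 = 1.2316
Region B:
  Sum of ASFRs = 42.36 + 189.05 + 351.31 + 359.83 + 147.77 + 26.79 = 1117.11
  TFR = 5 × 1117.11 / 1000 = 5.58555
Difference = 1.2316 − 5.58555 = -4.35395

-4.35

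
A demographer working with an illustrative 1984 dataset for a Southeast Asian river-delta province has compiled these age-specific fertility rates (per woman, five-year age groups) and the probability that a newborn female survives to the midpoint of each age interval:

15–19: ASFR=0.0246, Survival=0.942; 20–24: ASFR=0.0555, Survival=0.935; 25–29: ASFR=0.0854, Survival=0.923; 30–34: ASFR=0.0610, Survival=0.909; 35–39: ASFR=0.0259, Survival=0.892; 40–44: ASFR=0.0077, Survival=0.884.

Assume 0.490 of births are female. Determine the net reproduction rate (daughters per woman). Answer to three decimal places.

Proportion female at birth = 0.490.
Survival-weighted fertility by age (5·fₓ·Sₓ):
  15–19: 5 × 0.0246 × 0.942 = 0.11587
  20–24: 5 × 0.0555 × 0.935 = 0.25946
  25–29: 5 × 0.0854 × 0.923 = 0.39412
  30–34: 5 × 0.0610 × 0.909 = 0.27725
  35–39: 5 × 0.0259 × 0.892 = 0.11551
  40–44: 5 × 0.0077 × 0.884 = 0.03403
Sum = 1.19624
NRR = 0.490 × 1.19624 = 0.58616
With NRR below 1 the population is below replacement fertility.

0.586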